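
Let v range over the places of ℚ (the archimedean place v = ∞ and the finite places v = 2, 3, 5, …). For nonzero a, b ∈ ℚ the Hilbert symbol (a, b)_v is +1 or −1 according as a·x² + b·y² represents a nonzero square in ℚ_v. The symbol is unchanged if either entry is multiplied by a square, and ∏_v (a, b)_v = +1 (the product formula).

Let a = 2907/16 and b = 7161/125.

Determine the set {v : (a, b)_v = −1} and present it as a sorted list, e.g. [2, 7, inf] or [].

[3, 5, 17, 31]

Mod squares: a ≡ 323, b ≡ 35805. Check v ∈ {∞, 2, 3, 5, 7, 11, 17, 19, 31}.
v=31: a=31^0·(≡17), b=31^1·(≡14) mod 31; (17|31)=-1, (14|31)=+1; (−1)^{0·1·15}·(-1)^1·(+1)^0 = -1.
v=∞: 323 > 0 and 35805 > 0  ⇒  (a,b)_∞ = +1.
v=3: a=3^2·(≡2), b=3^1·(≡1) mod 3; (2|3)=-1, (1|3)=+1; (−1)^{2·1·1}·(-1)^1·(+1)^2 = -1.
v=2: v_2(a)=-4, v_2(b)=0; units ≡ 3, 5 (mod 8); ε·ε+αω+βω = 1·0+-4·1+0·1 ≡ 0  ⇒  (a,b)_2 = +1.
v=5: a=5^0·(≡2), b=5^-3·(≡1) mod 5; (2|5)=-1, (1|5)=+1; (−1)^{0·-3·2}·(-1)^-3·(+1)^0 = -1.
v=7: a=7^0·(≡1), b=7^1·(≡6) mod 7; (1|7)=+1, (6|7)=-1; (−1)^{0·1·3}·(+1)^1·(-1)^0 = +1.
v=17: a=17^1·(≡16), b=17^0·(≡12) mod 17; (16|17)=+1, (12|17)=-1; (−1)^{1·0·8}·(+1)^0·(-1)^1 = -1.
v=19: a=19^1·(≡6), b=19^0·(≡5) mod 19; (6|19)=+1, (5|19)=+1; (−1)^{1·0·9}·(+1)^0·(+1)^1 = +1.
v=11: a=11^0·(≡5), b=11^1·(≡6) mod 11; (5|11)=+1, (6|11)=-1; (−1)^{0·1·5}·(+1)^1·(-1)^0 = +1.
|Ram(323, 35805)| = 4, even; anisotropic at {3, 5, 17, 31}.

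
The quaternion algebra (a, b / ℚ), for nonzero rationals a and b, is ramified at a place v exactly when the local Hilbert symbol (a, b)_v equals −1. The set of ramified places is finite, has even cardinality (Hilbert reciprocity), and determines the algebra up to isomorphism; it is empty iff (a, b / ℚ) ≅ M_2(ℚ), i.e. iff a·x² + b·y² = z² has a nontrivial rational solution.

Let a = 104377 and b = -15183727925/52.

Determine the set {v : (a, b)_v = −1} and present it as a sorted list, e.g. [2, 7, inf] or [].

[19, 31]

Mod squares: a ≡ 104377, b ≡ -8215961. Check v ∈ {∞, 2, 5, 7, 13, 19, 29, 31, 37}.
v=37: a=37^1·(≡9), b=37^1·(≡3) mod 37; (9|37)=+1, (3|37)=+1; (−1)^{1·1·18}·(+1)^1·(+1)^1 = +1.
v=∞: 104377 > 0 and -8215961 < 0  ⇒  (a,b)_∞ = +1.
v=5: a=5^0·(≡2), b=5^2·(≡4) mod 5; (2|5)=-1, (4|5)=+1; (−1)^{0·2·2}·(-1)^2·(+1)^0 = +1.
v=7: a=7^1·(≡1), b=7^0·(≡4) mod 7; (1|7)=+1, (4|7)=+1; (−1)^{1·0·3}·(+1)^0·(+1)^1 = +1.
v=19: a=19^0·(≡10), b=19^1·(≡12) mod 19; (10|19)=-1, (12|19)=-1; (−1)^{0·1·9}·(-1)^1·(-1)^0 = -1.
v=29: a=29^0·(≡6), b=29^1·(≡11) mod 29; (6|29)=+1, (11|29)=-1; (−1)^{0·1·14}·(+1)^1·(-1)^0 = +1.
v=31: a=31^1·(≡19), b=31^3·(≡19) mod 31; (19|31)=+1, (19|31)=+1; (−1)^{1·3·15}·(+1)^3·(+1)^1 = -1.
v=2: v_2(a)=0, v_2(b)=-2; units ≡ 1, 7 (mod 8); ε·ε+αω+βω = 0·1+0·0+-2·0 ≡ 0  ⇒  (a,b)_2 = +1.
v=13: a=13^1·(≡8), b=13^-1·(≡6) mod 13; (8|13)=-1, (6|13)=-1; (−1)^{1·-1·6}·(-1)^-1·(-1)^1 = +1.
|Ram(104377, -8215961)| = 2, even; anisotropic at {19, 31}.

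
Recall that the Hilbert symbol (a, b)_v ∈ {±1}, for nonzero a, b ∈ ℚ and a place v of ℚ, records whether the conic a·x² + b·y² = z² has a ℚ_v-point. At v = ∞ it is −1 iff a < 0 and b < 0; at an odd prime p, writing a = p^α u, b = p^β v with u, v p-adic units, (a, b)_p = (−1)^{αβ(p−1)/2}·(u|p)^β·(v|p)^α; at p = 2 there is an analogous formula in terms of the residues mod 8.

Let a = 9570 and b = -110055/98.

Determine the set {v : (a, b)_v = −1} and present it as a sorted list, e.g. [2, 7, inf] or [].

[3, 5]

(a, b) ≡ (9570, -220110) mod (ℚ^×)²; places V = {2, 3, 5, 7, 11, 23, 29, ∞}.
(a,b)_7: α=0, u≡1; β=-2, v≡3 (mod 7); (1|7)=+1, (3|7)=-1; sign (−1)^0·+1^-2·-1^0 = +1.
(a,b)_29: α=1, u≡11; β=1, v≡3 (mod 29); (11|29)=-1, (3|29)=-1; sign (−1)^0·-1^1·-1^1 = +1.
(a,b)_∞: sgn(9570)=+, sgn(-220110)=−, so +1.
(a,b)_3: α=1, u≡1; β=1, v≡1 (mod 3); (1|3)=+1, (1|3)=+1; sign (−1)^1·+1^1·+1^1 = -1.
(a,b)_5: α=1, u≡4; β=1, v≡3 (mod 5); (4|5)=+1, (3|5)=-1; sign (−1)^0·+1^1·-1^1 = -1.
(a,b)_11: α=1, u≡1; β=1, v≡6 (mod 11); (1|11)=+1, (6|11)=-1; sign (−1)^1·+1^1·-1^1 = +1.
(a,b)_23: α=0, u≡2; β=1, v≡19 (mod 23); (2|23)=+1, (19|23)=-1; sign (−1)^0·+1^1·-1^0 = +1.
(a,b)_2: α=1, β=-1; u≡1, v≡1 (mod 8); ε(u)ε(v)=0·0, αω(v)=1·0, βω(u)=-1·0; sum ≡ 0  ⇒  +1.
(9570, -220110 / ℚ) ramifies at {3, 5}: a division algebra.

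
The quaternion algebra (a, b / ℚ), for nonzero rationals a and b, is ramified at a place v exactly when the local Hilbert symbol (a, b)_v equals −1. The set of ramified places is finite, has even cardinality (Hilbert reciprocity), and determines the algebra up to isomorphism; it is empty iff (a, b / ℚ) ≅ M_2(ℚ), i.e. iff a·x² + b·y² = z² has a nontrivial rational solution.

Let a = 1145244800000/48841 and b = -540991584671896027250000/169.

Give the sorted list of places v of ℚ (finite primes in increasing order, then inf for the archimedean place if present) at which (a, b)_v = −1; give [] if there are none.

(a, b) ≡ (1789445, -12341) mod (ℚ^×)²; places V = {2, 5, 7, 13, 17, 29, 37, 41, 43, ∞}.
(a,b)_5: α=5, u≡1; β=6, v≡4 (mod 5); (1|5)=+1, (4|5)=+1; sign (−1)^0·+1^6·+1^5 = +1.
(a,b)_∞: sgn(1789445)=+, sgn(-12341)=−, so +1.
(a,b)_2: α=10, β=4; u≡5, v≡3 (mod 8); ε(u)ε(v)=0·1, αω(v)=10·1, βω(u)=4·1; sum ≡ 0  ⇒  +1.
(a,b)_17: α=-2, u≡9; β=0, v≡8 (mod 17); (9|17)=+1, (8|17)=+1; sign (−1)^0·+1^0·+1^-2 = +1.
(a,b)_41: α=1, u≡20; β=3, v≡12 (mod 41); (20|41)=+1, (12|41)=-1; sign (−1)^0·+1^3·-1^1 = -1.
(a,b)_29: α=1, u≡13; β=2, v≡23 (mod 29); (13|29)=+1, (23|29)=+1; sign (−1)^0·+1^2·+1^1 = +1.
(a,b)_37: α=0, u≡6; β=2, v≡8 (mod 37); (6|37)=-1, (8|37)=-1; sign (−1)^0·-1^2·-1^0 = +1.
(a,b)_13: α=-2, u≡5; β=-2, v≡9 (mod 13); (5|13)=-1, (9|13)=+1; sign (−1)^0·-1^-2·+1^-2 = +1.
(a,b)_43: α=1, u≡3; β=3, v≡36 (mod 43); (3|43)=-1, (36|43)=+1; sign (−1)^1·-1^3·+1^1 = +1.
(a,b)_7: α=1, u≡4; β=3, v≡1 (mod 7); (4|7)=+1, (1|7)=+1; sign (−1)^1·+1^3·+1^1 = -1.
Ram(1789445, -12341) = {7, 41}; no ℚ_7-point on the conic.

[7, 41]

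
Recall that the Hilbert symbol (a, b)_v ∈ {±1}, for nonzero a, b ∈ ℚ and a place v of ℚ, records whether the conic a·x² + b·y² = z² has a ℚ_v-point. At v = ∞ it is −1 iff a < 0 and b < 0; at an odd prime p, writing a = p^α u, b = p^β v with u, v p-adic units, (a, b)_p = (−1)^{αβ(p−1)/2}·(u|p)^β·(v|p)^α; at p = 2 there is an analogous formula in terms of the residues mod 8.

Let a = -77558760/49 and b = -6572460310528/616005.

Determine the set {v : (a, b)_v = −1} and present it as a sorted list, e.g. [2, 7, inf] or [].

(a, b) ≡ (-2154410, -113390) mod (ℚ^×)²; places V = {2, 3, 5, 7, 13, 17, 19, 23, 29, ∞}.
(a,b)_19: α=1, u≡10; β=2, v≡12 (mod 19); (10|19)=-1, (12|19)=-1; sign (−1)^0·-1^2·-1^1 = -1.
(a,b)_2: α=3, β=15; u≡3, v≡1 (mod 8); ε(u)ε(v)=1·0, αω(v)=3·0, βω(u)=15·1; sum ≡ 1  ⇒  -1.
(a,b)_5: α=1, u≡2; β=-1, v≡2 (mod 5); (2|5)=-1, (2|5)=-1; sign (−1)^0·-1^-1·-1^1 = +1.
(a,b)_29: α=1, u≡26; β=1, v≡20 (mod 29); (26|29)=-1, (20|29)=+1; sign (−1)^0·-1^1·+1^1 = -1.
(a,b)_13: α=0, u≡2; β=-2, v≡1 (mod 13); (2|13)=-1, (1|13)=+1; sign (−1)^0·-1^-2·+1^0 = +1.
(a,b)_∞: sgn(-2154410)=−, sgn(-113390)=−, so -1.
(a,b)_7: α=-2, u≡1; β=2, v≡5 (mod 7); (1|7)=+1, (5|7)=-1; sign (−1)^0·+1^2·-1^-2 = +1.
(a,b)_23: α=1, u≡16; β=1, v≡11 (mod 23); (16|23)=+1, (11|23)=-1; sign (−1)^1·+1^1·-1^1 = +1.
(a,b)_17: α=1, u≡12; β=1, v≡5 (mod 17); (12|17)=-1, (5|17)=-1; sign (−1)^0·-1^1·-1^1 = +1.
(a,b)_3: α=2, u≡1; β=-6, v≡1 (mod 3); (1|3)=+1, (1|3)=+1; sign (−1)^0·+1^-6·+1^2 = +1.
(-2154410, -113390 / ℚ) ramifies at {2, 19, 29, ∞}: a division algebra.

[2, 19, 29, inf]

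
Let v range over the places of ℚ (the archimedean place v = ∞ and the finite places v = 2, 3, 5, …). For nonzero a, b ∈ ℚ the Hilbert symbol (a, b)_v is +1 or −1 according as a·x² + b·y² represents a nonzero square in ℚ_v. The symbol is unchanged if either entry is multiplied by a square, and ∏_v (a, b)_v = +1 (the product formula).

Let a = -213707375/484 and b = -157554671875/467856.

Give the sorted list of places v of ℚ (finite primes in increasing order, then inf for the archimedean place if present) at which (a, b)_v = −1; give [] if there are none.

Mod squares: a ≡ -174455, b ≡ -34891. Check v ∈ {∞, 2, 3, 5, 7, 11, 17, 19, 23, 37, 41}.
v=2: v_2(a)=-2, v_2(b)=-4; units ≡ 1, 5 (mod 8); ε·ε+αω+βω = 0·0+-2·1+-4·0 ≡ 0  ⇒  (a,b)_2 = +1.
v=23: a=23^1·(≡7), b=23^1·(≡8) mod 23; (7|23)=-1, (8|23)=+1; (−1)^{1·1·11}·(-1)^1·(+1)^1 = +1.
v=37: a=37^1·(≡28), b=37^1·(≡31) mod 37; (28|37)=+1, (31|37)=-1; (−1)^{1·1·18}·(+1)^1·(-1)^1 = -1.
v=11: a=11^-2·(≡5), b=11^0·(≡1) mod 11; (5|11)=+1, (1|11)=+1; (−1)^{-2·0·5}·(+1)^0·(+1)^-2 = +1.
v=17: a=17^0·(≡2), b=17^2·(≡14) mod 17; (2|17)=+1, (14|17)=-1; (−1)^{0·2·8}·(+1)^2·(-1)^0 = +1.
v=7: a=7^2·(≡3), b=7^0·(≡2) mod 7; (3|7)=-1, (2|7)=+1; (−1)^{2·0·3}·(-1)^0·(+1)^2 = +1.
v=5: a=5^3·(≡4), b=5^6·(≡1) mod 5; (4|5)=+1, (1|5)=+1; (−1)^{3·6·2}·(+1)^6·(+1)^3 = +1.
v=∞: -174455 < 0 and -34891 < 0  ⇒  (a,b)_∞ = -1.
v=41: a=41^1·(≡21), b=41^1·(≡16) mod 41; (21|41)=+1, (16|41)=+1; (−1)^{1·1·20}·(+1)^1·(+1)^1 = +1.
v=19: a=19^0·(≡3), b=19^-2·(≡8) mod 19; (3|19)=-1, (8|19)=-1; (−1)^{0·-2·9}·(-1)^-2·(-1)^0 = +1.
v=3: a=3^0·(≡1), b=3^-4·(≡2) mod 3; (1|3)=+1, (2|3)=-1; (−1)^{0·-4·1}·(+1)^-4·(-1)^0 = +1.
(-174455, -34891 / ℚ) ramifies at {37, ∞}: a division algebra.

[37, inf]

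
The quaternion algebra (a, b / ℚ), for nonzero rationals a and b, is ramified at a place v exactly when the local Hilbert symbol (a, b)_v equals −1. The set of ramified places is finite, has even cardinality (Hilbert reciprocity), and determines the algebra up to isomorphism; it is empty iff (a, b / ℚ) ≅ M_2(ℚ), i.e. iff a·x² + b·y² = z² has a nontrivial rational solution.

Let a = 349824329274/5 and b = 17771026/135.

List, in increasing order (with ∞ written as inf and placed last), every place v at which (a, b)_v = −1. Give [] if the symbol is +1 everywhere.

[3, 5, 37, 43]

(a, b) ≡ (26074770, 32190) mod (ℚ^×)²; places V = {2, 3, 5, 7, 13, 17, 29, 37, 41, 43, ∞}.
(a,b)_5: α=-1, u≡4; β=-1, v≡3 (mod 5); (4|5)=+1, (3|5)=-1; sign (−1)^0·+1^-1·-1^-1 = -1.
(a,b)_3: α=1, u≡2; β=-3, v≡2 (mod 3); (2|3)=-1, (2|3)=-1; sign (−1)^1·-1^-3·-1^1 = -1.
(a,b)_13: α=0, u≡6; β=2, v≡2 (mod 13); (6|13)=-1, (2|13)=-1; sign (−1)^0·-1^2·-1^0 = +1.
(a,b)_37: α=2, u≡18; β=1, v≡17 (mod 37); (18|37)=-1, (17|37)=-1; sign (−1)^0·-1^1·-1^2 = -1.
(a,b)_41: α=1, u≡12; β=0, v≡33 (mod 41); (12|41)=-1, (33|41)=+1; sign (−1)^0·-1^0·+1^1 = +1.
(a,b)_7: α=2, u≡1; β=2, v≡2 (mod 7); (1|7)=+1, (2|7)=+1; sign (−1)^0·+1^2·+1^2 = +1.
(a,b)_∞: sgn(26074770)=+, sgn(32190)=+, so +1.
(a,b)_17: α=1, u≡4; β=0, v≡9 (mod 17); (4|17)=+1, (9|17)=+1; sign (−1)^0·+1^0·+1^1 = +1.
(a,b)_2: α=1, β=1; u≡1, v≡7 (mod 8); ε(u)ε(v)=0·1, αω(v)=1·0, βω(u)=1·0; sum ≡ 0  ⇒  +1.
(a,b)_43: α=1, u≡38; β=0, v≡12 (mod 43); (38|43)=+1, (12|43)=-1; sign (−1)^0·+1^0·-1^1 = -1.
(a,b)_29: α=1, u≡15; β=1, v≡15 (mod 29); (15|29)=-1, (15|29)=-1; sign (−1)^0·-1^1·-1^1 = +1.
Ram(26074770, 32190) = {3, 5, 37, 43}; no ℚ_3-point on the conic.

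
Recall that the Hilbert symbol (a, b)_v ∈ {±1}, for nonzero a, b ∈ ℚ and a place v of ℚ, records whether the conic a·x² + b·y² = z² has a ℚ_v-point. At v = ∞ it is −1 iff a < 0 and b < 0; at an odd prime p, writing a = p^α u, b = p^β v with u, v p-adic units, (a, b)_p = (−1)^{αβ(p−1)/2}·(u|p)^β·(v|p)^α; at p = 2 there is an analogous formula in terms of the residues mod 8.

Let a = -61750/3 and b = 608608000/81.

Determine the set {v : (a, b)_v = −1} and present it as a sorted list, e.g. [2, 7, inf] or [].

[2, 5, 7, 13]

Mod squares: a ≡ -7410, b ≡ 95095. Check v ∈ {∞, 2, 3, 5, 7, 11, 13, 19}.
v=7: a=7^0·(≡6), b=7^1·(≡6) mod 7; (6|7)=-1, (6|7)=-1; (−1)^{0·1·3}·(-1)^1·(-1)^0 = -1.
v=3: a=3^-1·(≡2), b=3^-4·(≡1) mod 3; (2|3)=-1, (1|3)=+1; (−1)^{-1·-4·1}·(-1)^-4·(+1)^-1 = +1.
v=5: a=5^3·(≡2), b=5^3·(≡4) mod 5; (2|5)=-1, (4|5)=+1; (−1)^{3·3·2}·(-1)^3·(+1)^3 = -1.
v=∞: -7410 < 0 and 95095 > 0  ⇒  (a,b)_∞ = +1.
v=2: v_2(a)=1, v_2(b)=8; units ≡ 7, 7 (mod 8); ε·ε+αω+βω = 1·1+1·0+8·0 ≡ 1  ⇒  (a,b)_2 = -1.
v=19: a=19^1·(≡6), b=19^1·(≡18) mod 19; (6|19)=+1, (18|19)=-1; (−1)^{1·1·9}·(+1)^1·(-1)^1 = +1.
v=11: a=11^0·(≡5), b=11^1·(≡6) mod 11; (5|11)=+1, (6|11)=-1; (−1)^{0·1·5}·(+1)^1·(-1)^0 = +1.
v=13: a=13^1·(≡7), b=13^1·(≡12) mod 13; (7|13)=-1, (12|13)=+1; (−1)^{1·1·6}·(-1)^1·(+1)^1 = -1.
(-7410, 95095 / ℚ) ramifies at {2, 5, 7, 13}: a division algebra.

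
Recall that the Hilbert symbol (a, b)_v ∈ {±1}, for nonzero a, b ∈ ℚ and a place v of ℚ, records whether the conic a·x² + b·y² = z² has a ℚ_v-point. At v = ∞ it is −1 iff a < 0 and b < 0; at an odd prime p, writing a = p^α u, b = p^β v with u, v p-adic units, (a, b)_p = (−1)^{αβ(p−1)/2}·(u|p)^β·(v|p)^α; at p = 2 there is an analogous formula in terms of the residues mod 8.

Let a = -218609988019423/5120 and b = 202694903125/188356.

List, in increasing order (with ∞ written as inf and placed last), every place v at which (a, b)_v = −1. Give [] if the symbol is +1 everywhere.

[5, 41]

(a, b) ≡ (-4715, 1919005) mod (ℚ^×)²; places V = {2, 5, 7, 11, 13, 23, 31, 37, 41, ∞}.
(a,b)_2: α=-10, β=-2; u≡5, v≡5 (mod 8); ε(u)ε(v)=0·0, αω(v)=-10·1, βω(u)=-2·1; sum ≡ 0  ⇒  +1.
(a,b)_5: α=-1, u≡3; β=5, v≡4 (mod 5); (3|5)=-1, (4|5)=+1; sign (−1)^0·-1^5·+1^-1 = -1.
(a,b)_31: α=0, u≡14; β=-2, v≡22 (mod 31); (14|31)=+1, (22|31)=-1; sign (−1)^0·+1^-2·-1^0 = +1.
(a,b)_23: α=1, u≡2; β=1, v≡14 (mod 23); (2|23)=+1, (14|23)=-1; sign (−1)^1·+1^1·-1^1 = +1.
(a,b)_7: α=2, u≡3; β=-2, v≡1 (mod 7); (3|7)=-1, (1|7)=+1; sign (−1)^0·-1^-2·+1^2 = +1.
(a,b)_11: α=2, u≡9; β=1, v≡6 (mod 11); (9|11)=+1, (6|11)=-1; sign (−1)^0·+1^1·-1^2 = +1.
(a,b)_∞: sgn(-4715)=−, sgn(1919005)=+, so +1.
(a,b)_37: α=2, u≡3; β=1, v≡12 (mod 37); (3|37)=+1, (12|37)=+1; sign (−1)^0·+1^1·+1^2 = +1.
(a,b)_41: α=1, u≡39; β=1, v≡26 (mod 41); (39|41)=+1, (26|41)=-1; sign (−1)^0·+1^1·-1^1 = -1.
(a,b)_13: α=4, u≡1; β=2, v≡3 (mod 13); (1|13)=+1, (3|13)=+1; sign (−1)^0·+1^2·+1^4 = +1.
|Ram(-4715, 1919005)| = 2, even; anisotropic at {5, 41}.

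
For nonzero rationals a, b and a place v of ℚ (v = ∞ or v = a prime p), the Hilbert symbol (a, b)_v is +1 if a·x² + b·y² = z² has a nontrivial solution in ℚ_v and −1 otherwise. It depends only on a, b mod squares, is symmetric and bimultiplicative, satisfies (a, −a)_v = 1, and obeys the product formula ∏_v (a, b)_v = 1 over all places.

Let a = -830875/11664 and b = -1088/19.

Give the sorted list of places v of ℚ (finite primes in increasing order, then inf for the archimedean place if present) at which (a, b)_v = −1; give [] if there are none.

Mod squares: a ≡ -115, b ≡ -323. Check v ∈ {∞, 2, 3, 5, 17, 19, 23}.
v=∞: -115 < 0 and -323 < 0  ⇒  (a,b)_∞ = -1.
v=3: a=3^-6·(≡2), b=3^0·(≡1) mod 3; (2|3)=-1, (1|3)=+1; (−1)^{-6·0·1}·(-1)^0·(+1)^-6 = +1.
v=2: v_2(a)=-4, v_2(b)=6; units ≡ 5, 5 (mod 8); ε·ε+αω+βω = 0·0+-4·1+6·1 ≡ 0  ⇒  (a,b)_2 = +1.
v=19: a=19^0·(≡12), b=19^-1·(≡14) mod 19; (12|19)=-1, (14|19)=-1; (−1)^{0·-1·9}·(-1)^-1·(-1)^0 = -1.
v=17: a=17^2·(≡16), b=17^1·(≡2) mod 17; (16|17)=+1, (2|17)=+1; (−1)^{2·1·8}·(+1)^1·(+1)^2 = +1.
v=23: a=23^1·(≡18), b=23^0·(≡19) mod 23; (18|23)=+1, (19|23)=-1; (−1)^{1·0·11}·(+1)^0·(-1)^1 = -1.
v=5: a=5^3·(≡2), b=5^0·(≡3) mod 5; (2|5)=-1, (3|5)=-1; (−1)^{3·0·2}·(-1)^0·(-1)^3 = -1.
|Ram(-115, -323)| = 4, even; anisotropic at {5, 19, 23, ∞}.

[5, 19, 23, inf]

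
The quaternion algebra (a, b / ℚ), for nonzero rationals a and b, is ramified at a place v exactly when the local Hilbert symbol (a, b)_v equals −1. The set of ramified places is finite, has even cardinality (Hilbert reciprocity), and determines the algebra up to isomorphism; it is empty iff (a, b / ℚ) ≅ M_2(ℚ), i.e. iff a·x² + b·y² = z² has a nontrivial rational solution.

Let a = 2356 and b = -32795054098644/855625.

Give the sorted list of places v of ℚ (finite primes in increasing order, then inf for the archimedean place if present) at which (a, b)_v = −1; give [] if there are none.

(a, b) ≡ (589, -28101) mod (ℚ^×)²; places V = {2, 3, 5, 17, 19, 29, 31, 37, ∞}.
(a,b)_5: α=0, u≡1; β=-4, v≡4 (mod 5); (1|5)=+1, (4|5)=+1; sign (−1)^0·+1^-4·+1^0 = +1.
(a,b)_19: α=1, u≡10; β=3, v≡12 (mod 19); (10|19)=-1, (12|19)=-1; sign (−1)^1·-1^3·-1^1 = -1.
(a,b)_29: α=0, u≡7; β=3, v≡3 (mod 29); (7|29)=+1, (3|29)=-1; sign (−1)^0·+1^3·-1^0 = +1.
(a,b)_37: α=0, u≡25; β=-2, v≡8 (mod 37); (25|37)=+1, (8|37)=-1; sign (−1)^0·+1^-2·-1^0 = +1.
(a,b)_∞: sgn(589)=+, sgn(-28101)=−, so +1.
(a,b)_3: α=0, u≡1; β=1, v≡2 (mod 3); (1|3)=+1, (2|3)=-1; sign (−1)^0·+1^1·-1^0 = +1.
(a,b)_2: α=2, β=2; u≡5, v≡3 (mod 8); ε(u)ε(v)=0·1, αω(v)=2·1, βω(u)=2·1; sum ≡ 0  ⇒  +1.
(a,b)_17: α=0, u≡10; β=1, v≡9 (mod 17); (10|17)=-1, (9|17)=+1; sign (−1)^0·-1^1·+1^0 = -1.
(a,b)_31: α=1, u≡14; β=2, v≡25 (mod 31); (14|31)=+1, (25|31)=+1; sign (−1)^0·+1^2·+1^1 = +1.
Ram(589, -28101) = {17, 19}; no ℚ_17-point on the conic.

[17, 19]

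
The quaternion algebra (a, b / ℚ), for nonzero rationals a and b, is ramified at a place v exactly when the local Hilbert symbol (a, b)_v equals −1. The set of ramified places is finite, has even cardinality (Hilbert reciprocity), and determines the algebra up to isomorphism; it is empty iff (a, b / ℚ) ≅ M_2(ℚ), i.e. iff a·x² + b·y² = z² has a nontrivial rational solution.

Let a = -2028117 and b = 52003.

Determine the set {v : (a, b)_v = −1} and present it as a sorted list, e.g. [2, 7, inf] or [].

[2, 17]

Mod squares: a ≡ -2028117, b ≡ 52003. Check v ∈ {∞, 2, 3, 7, 13, 17, 19, 23}.
v=17: a=17^1·(≡5), b=17^1·(≡16) mod 17; (5|17)=-1, (16|17)=+1; (−1)^{1·1·8}·(-1)^1·(+1)^1 = -1.
v=13: a=13^1·(≡4), b=13^0·(≡3) mod 13; (4|13)=+1, (3|13)=+1; (−1)^{1·0·6}·(+1)^0·(+1)^1 = +1.
v=2: v_2(a)=0, v_2(b)=0; units ≡ 3, 3 (mod 8); ε·ε+αω+βω = 1·1+0·1+0·1 ≡ 1  ⇒  (a,b)_2 = -1.
v=19: a=19^1·(≡18), b=19^1·(≡1) mod 19; (18|19)=-1, (1|19)=+1; (−1)^{1·1·9}·(-1)^1·(+1)^1 = +1.
v=3: a=3^1·(≡2), b=3^0·(≡1) mod 3; (2|3)=-1, (1|3)=+1; (−1)^{1·0·1}·(-1)^0·(+1)^1 = +1.
v=23: a=23^1·(≡3), b=23^1·(≡7) mod 23; (3|23)=+1, (7|23)=-1; (−1)^{1·1·11}·(+1)^1·(-1)^1 = +1.
v=∞: -2028117 < 0 and 52003 > 0  ⇒  (a,b)_∞ = +1.
v=7: a=7^1·(≡6), b=7^1·(≡2) mod 7; (6|7)=-1, (2|7)=+1; (−1)^{1·1·3}·(-1)^1·(+1)^1 = +1.
|Ram(-2028117, 52003)| = 2, even; anisotropic at {2, 17}.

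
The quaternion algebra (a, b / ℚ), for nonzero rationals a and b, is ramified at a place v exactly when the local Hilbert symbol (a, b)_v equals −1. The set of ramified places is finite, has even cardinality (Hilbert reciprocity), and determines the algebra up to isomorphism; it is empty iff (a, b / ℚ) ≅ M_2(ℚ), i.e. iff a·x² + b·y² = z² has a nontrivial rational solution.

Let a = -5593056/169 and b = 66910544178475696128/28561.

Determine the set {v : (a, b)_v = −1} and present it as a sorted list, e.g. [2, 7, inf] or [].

[19, 41]

(a, b) ≡ (-7134, 5015202) mod (ℚ^×)²; places V = {2, 3, 7, 13, 19, 29, 37, 41, ∞}.
(a,b)_2: α=5, β=21; u≡1, v≡1 (mod 8); ε(u)ε(v)=0·0, αω(v)=5·0, βω(u)=21·0; sum ≡ 0  ⇒  +1.
(a,b)_41: α=1, u≡31; β=3, v≡19 (mod 41); (31|41)=+1, (19|41)=-1; sign (−1)^0·+1^3·-1^1 = -1.
(a,b)_13: α=-2, u≡12; β=-4, v≡1 (mod 13); (12|13)=+1, (1|13)=+1; sign (−1)^0·+1^-4·+1^-2 = +1.
(a,b)_7: α=2, u≡5; β=0, v≡3 (mod 7); (5|7)=-1, (3|7)=-1; sign (−1)^0·-1^0·-1^2 = +1.
(a,b)_37: α=0, u≡27; β=1, v≡23 (mod 37); (27|37)=+1, (23|37)=-1; sign (−1)^0·+1^1·-1^0 = +1.
(a,b)_3: α=1, u≡1; β=3, v≡2 (mod 3); (1|3)=+1, (2|3)=-1; sign (−1)^1·+1^3·-1^1 = +1.
(a,b)_∞: sgn(-7134)=−, sgn(5015202)=+, so +1.
(a,b)_19: α=0, u≡13; β=1, v≡3 (mod 19); (13|19)=-1, (3|19)=-1; sign (−1)^0·-1^1·-1^0 = -1.
(a,b)_29: α=1, u≡26; β=3, v≡11 (mod 29); (26|29)=-1, (11|29)=-1; sign (−1)^0·-1^3·-1^1 = +1.
Ram(-7134, 5015202) = {19, 41}; no ℚ_19-point on the conic.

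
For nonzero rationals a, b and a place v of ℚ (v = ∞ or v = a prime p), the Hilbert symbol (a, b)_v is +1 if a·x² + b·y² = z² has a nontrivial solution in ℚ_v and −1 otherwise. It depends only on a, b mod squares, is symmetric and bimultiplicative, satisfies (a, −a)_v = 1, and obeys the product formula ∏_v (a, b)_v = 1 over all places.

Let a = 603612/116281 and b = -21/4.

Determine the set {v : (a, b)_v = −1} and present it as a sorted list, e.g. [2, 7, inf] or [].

(a, b) ≡ (23, -21) mod (ℚ^×)²; places V = {2, 3, 7, 11, 23, 31, ∞}.
(a,b)_23: α=1, u≡13; β=0, v≡12 (mod 23); (13|23)=+1, (12|23)=+1; sign (−1)^0·+1^0·+1^1 = +1.
(a,b)_∞: sgn(23)=+, sgn(-21)=−, so +1.
(a,b)_11: α=-2, u≡5; β=0, v≡3 (mod 11); (5|11)=+1, (3|11)=+1; sign (−1)^0·+1^0·+1^-2 = +1.
(a,b)_31: α=-2, u≡17; β=0, v≡18 (mod 31); (17|31)=-1, (18|31)=+1; sign (−1)^0·-1^0·+1^-2 = +1.
(a,b)_2: α=2, β=-2; u≡7, v≡3 (mod 8); ε(u)ε(v)=1·1, αω(v)=2·1, βω(u)=-2·0; sum ≡ 1  ⇒  -1.
(a,b)_7: α=0, u≡4; β=1, v≡1 (mod 7); (4|7)=+1, (1|7)=+1; sign (−1)^0·+1^1·+1^0 = +1.
(a,b)_3: α=8, u≡2; β=1, v≡2 (mod 3); (2|3)=-1, (2|3)=-1; sign (−1)^0·-1^1·-1^8 = -1.
|Ram(23, -21)| = 2, even; anisotropic at {2, 3}.

[2, 3]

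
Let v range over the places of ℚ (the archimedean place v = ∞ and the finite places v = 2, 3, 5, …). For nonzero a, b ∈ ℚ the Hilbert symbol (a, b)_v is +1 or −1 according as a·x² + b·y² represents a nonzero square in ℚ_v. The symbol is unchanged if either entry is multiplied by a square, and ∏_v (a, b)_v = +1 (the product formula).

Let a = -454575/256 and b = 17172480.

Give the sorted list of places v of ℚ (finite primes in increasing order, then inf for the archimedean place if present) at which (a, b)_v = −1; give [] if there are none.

(a, b) ≡ (-18183, 16770) mod (ℚ^×)²; places V = {2, 3, 5, 11, 13, 19, 29, 43, ∞}.
(a,b)_19: α=1, u≡8; β=0, v≡14 (mod 19); (8|19)=-1, (14|19)=-1; sign (−1)^0·-1^0·-1^1 = -1.
(a,b)_29: α=1, u≡3; β=0, v≡14 (mod 29); (3|29)=-1, (14|29)=-1; sign (−1)^0·-1^0·-1^1 = -1.
(a,b)_5: α=2, u≡2; β=1, v≡1 (mod 5); (2|5)=-1, (1|5)=+1; sign (−1)^0·-1^1·+1^2 = -1.
(a,b)_43: α=0, u≡11; β=1, v≡19 (mod 43); (11|43)=+1, (19|43)=-1; sign (−1)^0·+1^1·-1^0 = +1.
(a,b)_3: α=1, u≡2; β=1, v≡1 (mod 3); (2|3)=-1, (1|3)=+1; sign (−1)^1·-1^1·+1^1 = +1.
(a,b)_11: α=1, u≡8; β=0, v≡6 (mod 11); (8|11)=-1, (6|11)=-1; sign (−1)^0·-1^0·-1^1 = -1.
(a,b)_∞: sgn(-18183)=−, sgn(16770)=+, so +1.
(a,b)_13: α=0, u≡1; β=1, v≡4 (mod 13); (1|13)=+1, (4|13)=+1; sign (−1)^0·+1^1·+1^0 = +1.
(a,b)_2: α=-8, β=11; u≡1, v≡1 (mod 8); ε(u)ε(v)=0·0, αω(v)=-8·0, βω(u)=11·0; sum ≡ 0  ⇒  +1.
|Ram(-18183, 16770)| = 4, even; anisotropic at {5, 11, 19, 29}.

[5, 11, 19, 29]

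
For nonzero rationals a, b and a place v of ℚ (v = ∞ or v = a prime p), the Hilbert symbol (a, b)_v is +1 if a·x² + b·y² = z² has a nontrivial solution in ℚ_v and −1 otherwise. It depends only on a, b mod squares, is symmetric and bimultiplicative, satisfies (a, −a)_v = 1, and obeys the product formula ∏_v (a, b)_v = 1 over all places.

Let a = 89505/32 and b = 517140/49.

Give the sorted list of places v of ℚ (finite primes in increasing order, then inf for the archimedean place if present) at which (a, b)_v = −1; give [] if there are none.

(a, b) ≡ (2210, 85) mod (ℚ^×)²; places V = {2, 3, 5, 7, 13, 17, ∞}.
(a,b)_7: α=0, u≡6; β=-2, v≡1 (mod 7); (6|7)=-1, (1|7)=+1; sign (−1)^0·-1^-2·+1^0 = +1.
(a,b)_3: α=4, u≡2; β=2, v≡1 (mod 3); (2|3)=-1, (1|3)=+1; sign (−1)^0·-1^2·+1^4 = +1.
(a,b)_17: α=1, u≡11; β=1, v≡5 (mod 17); (11|17)=-1, (5|17)=-1; sign (−1)^0·-1^1·-1^1 = +1.
(a,b)_13: α=1, u≡10; β=2, v≡7 (mod 13); (10|13)=+1, (7|13)=-1; sign (−1)^0·+1^2·-1^1 = -1.
(a,b)_2: α=-5, β=2; u≡1, v≡5 (mod 8); ε(u)ε(v)=0·0, αω(v)=-5·1, βω(u)=2·0; sum ≡ 1  ⇒  -1.
(a,b)_5: α=1, u≡3; β=1, v≡2 (mod 5); (3|5)=-1, (2|5)=-1; sign (−1)^0·-1^1·-1^1 = +1.
(a,b)_∞: sgn(2210)=+, sgn(85)=+, so +1.
Ram(2210, 85) = {2, 13}; no ℚ_2-point on the conic.

[2, 13]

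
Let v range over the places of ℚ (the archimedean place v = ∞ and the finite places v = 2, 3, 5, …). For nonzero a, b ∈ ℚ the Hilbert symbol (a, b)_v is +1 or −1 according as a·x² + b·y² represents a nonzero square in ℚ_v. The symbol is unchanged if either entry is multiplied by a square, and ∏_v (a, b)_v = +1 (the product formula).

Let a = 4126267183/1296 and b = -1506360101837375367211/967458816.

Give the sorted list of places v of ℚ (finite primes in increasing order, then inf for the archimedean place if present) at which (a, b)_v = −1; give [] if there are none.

[31, 41]

(a, b) ≡ (21607, -19) mod (ℚ^×)²; places V = {2, 3, 17, 19, 23, 31, 41, ∞}.
(a,b)_31: α=1, u≡24; β=2, v≡29 (mod 31); (24|31)=-1, (29|31)=-1; sign (−1)^0·-1^2·-1^1 = -1.
(a,b)_17: α=1, u≡9; β=2, v≡2 (mod 17); (9|17)=+1, (2|17)=+1; sign (−1)^0·+1^2·+1^1 = +1.
(a,b)_∞: sgn(21607)=+, sgn(-19)=−, so +1.
(a,b)_2: α=-4, β=-14; u≡7, v≡5 (mod 8); ε(u)ε(v)=1·0, αω(v)=-4·1, βω(u)=-14·0; sum ≡ 0  ⇒  +1.
(a,b)_3: α=-4, u≡1; β=-10, v≡2 (mod 3); (1|3)=+1, (2|3)=-1; sign (−1)^0·+1^-10·-1^-4 = +1.
(a,b)_41: α=1, u≡12; β=4, v≡7 (mod 41); (12|41)=-1, (7|41)=-1; sign (−1)^0·-1^4·-1^1 = -1.
(a,b)_19: α=2, u≡16; β=3, v≡15 (mod 19); (16|19)=+1, (15|19)=-1; sign (−1)^0·+1^3·-1^2 = +1.
(a,b)_23: α=2, u≡20; β=4, v≡16 (mod 23); (20|23)=-1, (16|23)=+1; sign (−1)^0·-1^4·+1^2 = +1.
(21607, -19 / ℚ) ramifies at {31, 41}: a division algebra.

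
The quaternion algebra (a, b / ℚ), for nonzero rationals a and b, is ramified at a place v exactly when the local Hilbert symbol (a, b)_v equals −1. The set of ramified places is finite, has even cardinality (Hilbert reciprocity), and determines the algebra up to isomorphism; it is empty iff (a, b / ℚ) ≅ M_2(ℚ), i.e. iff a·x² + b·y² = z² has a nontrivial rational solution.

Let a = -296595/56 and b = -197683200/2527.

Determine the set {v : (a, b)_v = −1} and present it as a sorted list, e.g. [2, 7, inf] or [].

Mod squares: a ≡ -2730, b ≡ -6006. Check v ∈ {∞, 2, 3, 5, 7, 11, 13, 19}.
v=7: a=7^-1·(≡2), b=7^-1·(≡5) mod 7; (2|7)=+1, (5|7)=-1; (−1)^{-1·-1·3}·(+1)^-1·(-1)^-1 = +1.
v=13: a=13^3·(≡2), b=13^1·(≡5) mod 13; (2|13)=-1, (5|13)=-1; (−1)^{3·1·6}·(-1)^1·(-1)^3 = +1.
v=5: a=5^1·(≡1), b=5^2·(≡1) mod 5; (1|5)=+1, (1|5)=+1; (−1)^{1·2·2}·(+1)^2·(+1)^1 = +1.
v=11: a=11^0·(≡9), b=11^1·(≡9) mod 11; (9|11)=+1, (9|11)=+1; (−1)^{0·1·5}·(+1)^1·(+1)^0 = +1.
v=∞: -2730 < 0 and -6006 < 0  ⇒  (a,b)_∞ = -1.
v=2: v_2(a)=-3, v_2(b)=11; units ≡ 3, 5 (mod 8); ε·ε+αω+βω = 1·0+-3·1+11·1 ≡ 0  ⇒  (a,b)_2 = +1.
v=19: a=19^0·(≡5), b=19^-2·(≡11) mod 19; (5|19)=+1, (11|19)=+1; (−1)^{0·-2·9}·(+1)^-2·(+1)^0 = +1.
v=3: a=3^3·(≡2), b=3^3·(≡2) mod 3; (2|3)=-1, (2|3)=-1; (−1)^{3·3·1}·(-1)^3·(-1)^3 = -1.
|Ram(-2730, -6006)| = 2, even; anisotropic at {3, ∞}.

[3, inf]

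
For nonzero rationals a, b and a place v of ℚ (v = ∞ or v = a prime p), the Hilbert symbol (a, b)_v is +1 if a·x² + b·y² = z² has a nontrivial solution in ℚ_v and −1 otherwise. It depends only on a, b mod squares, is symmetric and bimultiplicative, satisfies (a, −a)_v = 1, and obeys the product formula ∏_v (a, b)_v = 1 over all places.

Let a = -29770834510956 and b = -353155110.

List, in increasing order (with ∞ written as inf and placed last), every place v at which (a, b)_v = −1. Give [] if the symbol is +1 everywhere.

Mod squares: a ≡ -8211, b ≡ -2310. Check v ∈ {∞, 2, 3, 5, 7, 11, 17, 23}.
v=3: a=3^1·(≡2), b=3^1·(≡1) mod 3; (2|3)=-1, (1|3)=+1; (−1)^{1·1·1}·(-1)^1·(+1)^1 = +1.
v=23: a=23^3·(≡15), b=23^2·(≡8) mod 23; (15|23)=-1, (8|23)=+1; (−1)^{3·2·11}·(-1)^2·(+1)^3 = +1.
v=5: a=5^0·(≡4), b=5^1·(≡3) mod 5; (4|5)=+1, (3|5)=-1; (−1)^{0·1·2}·(+1)^1·(-1)^0 = +1.
v=7: a=7^3·(≡3), b=7^1·(≡6) mod 7; (3|7)=-1, (6|7)=-1; (−1)^{3·1·3}·(-1)^1·(-1)^3 = -1.
v=11: a=11^2·(≡8), b=11^1·(≡8) mod 11; (8|11)=-1, (8|11)=-1; (−1)^{2·1·5}·(-1)^1·(-1)^2 = -1.
v=2: v_2(a)=2, v_2(b)=1; units ≡ 5, 5 (mod 8); ε·ε+αω+βω = 0·0+2·1+1·1 ≡ 1  ⇒  (a,b)_2 = -1.
v=∞: -8211 < 0 and -2310 < 0  ⇒  (a,b)_∞ = -1.
v=17: a=17^3·(≡3), b=17^2·(≡4) mod 17; (3|17)=-1, (4|17)=+1; (−1)^{3·2·8}·(-1)^2·(+1)^3 = +1.
Ram(-8211, -2310) = {2, 7, 11, ∞}; no ℚ_2-point on the conic.

[2, 7, 11, inf]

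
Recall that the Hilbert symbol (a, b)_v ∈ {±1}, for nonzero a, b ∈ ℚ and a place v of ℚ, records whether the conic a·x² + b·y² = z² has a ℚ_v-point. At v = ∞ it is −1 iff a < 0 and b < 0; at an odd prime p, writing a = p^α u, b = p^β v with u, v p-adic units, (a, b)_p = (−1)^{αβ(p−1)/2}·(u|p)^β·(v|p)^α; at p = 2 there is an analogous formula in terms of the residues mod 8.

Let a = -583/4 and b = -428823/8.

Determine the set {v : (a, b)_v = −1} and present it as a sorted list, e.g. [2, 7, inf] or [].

(a, b) ≡ (-583, -95294) mod (ℚ^×)²; places V = {2, 3, 11, 29, 31, 53, ∞}.
(a,b)_2: α=-2, β=-3; u≡1, v≡1 (mod 8); ε(u)ε(v)=0·0, αω(v)=-2·0, βω(u)=-3·0; sum ≡ 0  ⇒  +1.
(a,b)_11: α=1, u≡6; β=0, v≡7 (mod 11); (6|11)=-1, (7|11)=-1; sign (−1)^0·-1^0·-1^1 = -1.
(a,b)_∞: sgn(-583)=−, sgn(-95294)=−, so -1.
(a,b)_31: α=0, u≡17; β=1, v≡3 (mod 31); (17|31)=-1, (3|31)=-1; sign (−1)^0·-1^1·-1^0 = -1.
(a,b)_29: α=0, u≡21; β=1, v≡4 (mod 29); (21|29)=-1, (4|29)=+1; sign (−1)^0·-1^1·+1^0 = -1.
(a,b)_53: α=1, u≡37; β=1, v≡42 (mod 53); (37|53)=+1, (42|53)=+1; sign (−1)^0·+1^1·+1^1 = +1.
(a,b)_3: α=0, u≡2; β=2, v≡1 (mod 3); (2|3)=-1, (1|3)=+1; sign (−1)^0·-1^2·+1^0 = +1.
(-583, -95294 / ℚ) ramifies at {11, 29, 31, ∞}: a division algebra.

[11, 29, 31, inf]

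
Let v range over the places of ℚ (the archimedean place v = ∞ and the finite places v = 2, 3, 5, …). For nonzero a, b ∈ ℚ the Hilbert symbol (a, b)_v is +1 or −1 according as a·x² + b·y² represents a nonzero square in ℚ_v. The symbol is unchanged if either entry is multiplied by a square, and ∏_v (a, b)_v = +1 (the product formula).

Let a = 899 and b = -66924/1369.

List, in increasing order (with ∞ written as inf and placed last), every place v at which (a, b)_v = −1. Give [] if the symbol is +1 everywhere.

Mod squares: a ≡ 899, b ≡ -11. Check v ∈ {∞, 2, 3, 11, 13, 29, 31, 37}.
v=11: a=11^0·(≡8), b=11^1·(≡2) mod 11; (8|11)=-1, (2|11)=-1; (−1)^{0·1·5}·(-1)^1·(-1)^0 = -1.
v=∞: 899 > 0 and -11 < 0  ⇒  (a,b)_∞ = +1.
v=13: a=13^0·(≡2), b=13^2·(≡5) mod 13; (2|13)=-1, (5|13)=-1; (−1)^{0·2·6}·(-1)^2·(-1)^0 = +1.
v=31: a=31^1·(≡29), b=31^0·(≡1) mod 31; (29|31)=-1, (1|31)=+1; (−1)^{1·0·15}·(-1)^0·(+1)^1 = +1.
v=2: v_2(a)=0, v_2(b)=2; units ≡ 3, 5 (mod 8); ε·ε+αω+βω = 1·0+0·1+2·1 ≡ 0  ⇒  (a,b)_2 = +1.
v=37: a=37^0·(≡11), b=37^-2·(≡9) mod 37; (11|37)=+1, (9|37)=+1; (−1)^{0·-2·18}·(+1)^-2·(+1)^0 = +1.
v=3: a=3^0·(≡2), b=3^2·(≡1) mod 3; (2|3)=-1, (1|3)=+1; (−1)^{0·2·1}·(-1)^2·(+1)^0 = +1.
v=29: a=29^1·(≡2), b=29^0·(≡11) mod 29; (2|29)=-1, (11|29)=-1; (−1)^{1·0·14}·(-1)^0·(-1)^1 = -1.
(899, -11 / ℚ) ramifies at {11, 29}: a division algebra.

[11, 29]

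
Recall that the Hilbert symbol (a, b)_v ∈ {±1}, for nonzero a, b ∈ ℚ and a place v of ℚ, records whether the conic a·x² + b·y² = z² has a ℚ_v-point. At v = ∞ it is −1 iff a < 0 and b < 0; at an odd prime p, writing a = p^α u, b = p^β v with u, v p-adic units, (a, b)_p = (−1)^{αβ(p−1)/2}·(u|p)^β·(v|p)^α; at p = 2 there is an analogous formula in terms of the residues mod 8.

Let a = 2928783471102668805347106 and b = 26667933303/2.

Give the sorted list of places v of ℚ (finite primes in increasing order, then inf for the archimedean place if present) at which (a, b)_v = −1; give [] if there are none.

[11, 17, 19, 29]

Mod squares: a ≡ 18354, b ≡ 440792286. Check v ∈ {∞, 2, 3, 7, 11, 17, 19, 23, 29, 31}.
v=∞: 18354 > 0 and 440792286 > 0  ⇒  (a,b)_∞ = +1.
v=23: a=23^3·(≡1), b=23^1·(≡14) mod 23; (1|23)=+1, (14|23)=-1; (−1)^{3·1·11}·(+1)^1·(-1)^3 = +1.
v=29: a=29^2·(≡8), b=29^1·(≡13) mod 29; (8|29)=-1, (13|29)=+1; (−1)^{2·1·14}·(-1)^1·(+1)^2 = -1.
v=7: a=7^1·(≡1), b=7^0·(≡2) mod 7; (1|7)=+1, (2|7)=+1; (−1)^{1·0·3}·(+1)^0·(+1)^1 = +1.
v=31: a=31^2·(≡10), b=31^1·(≡27) mod 31; (10|31)=+1, (27|31)=-1; (−1)^{2·1·15}·(+1)^1·(-1)^2 = +1.
v=17: a=17^2·(≡3), b=17^1·(≡7) mod 17; (3|17)=-1, (7|17)=-1; (−1)^{2·1·8}·(-1)^1·(-1)^2 = -1.
v=2: v_2(a)=1, v_2(b)=-1; units ≡ 1, 7 (mod 8); ε·ε+αω+βω = 0·1+1·0+-1·0 ≡ 0  ⇒  (a,b)_2 = +1.
v=19: a=19^1·(≡9), b=19^1·(≡4) mod 19; (9|19)=+1, (4|19)=+1; (−1)^{1·1·9}·(+1)^1·(+1)^1 = -1.
v=3: a=3^7·(≡1), b=3^1·(≡2) mod 3; (1|3)=+1, (2|3)=-1; (−1)^{7·1·1}·(+1)^1·(-1)^7 = +1.
v=11: a=11^6·(≡2), b=11^3·(≡4) mod 11; (2|11)=-1, (4|11)=+1; (−1)^{6·3·5}·(-1)^3·(+1)^6 = -1.
(18354, 440792286 / ℚ) ramifies at {11, 17, 19, 29}: a division algebra.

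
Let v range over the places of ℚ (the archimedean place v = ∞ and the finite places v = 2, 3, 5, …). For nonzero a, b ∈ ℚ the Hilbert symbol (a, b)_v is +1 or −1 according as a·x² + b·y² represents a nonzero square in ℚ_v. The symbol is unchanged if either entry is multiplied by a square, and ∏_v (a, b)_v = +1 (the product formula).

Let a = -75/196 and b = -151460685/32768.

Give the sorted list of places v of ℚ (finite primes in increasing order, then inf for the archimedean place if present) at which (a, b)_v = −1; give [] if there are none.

[2, 3, 5, inf]

Mod squares: a ≡ -3, b ≡ -570. Check v ∈ {∞, 2, 3, 5, 7, 19}.
v=7: a=7^-2·(≡4), b=7^0·(≡2) mod 7; (4|7)=+1, (2|7)=+1; (−1)^{-2·0·3}·(+1)^0·(+1)^-2 = +1.
v=∞: -3 < 0 and -570 < 0  ⇒  (a,b)_∞ = -1.
v=2: v_2(a)=-2, v_2(b)=-15; units ≡ 5, 3 (mod 8); ε·ε+αω+βω = 0·1+-2·1+-15·1 ≡ 1  ⇒  (a,b)_2 = -1.
v=19: a=19^0·(≡16), b=19^1·(≡10) mod 19; (16|19)=+1, (10|19)=-1; (−1)^{0·1·9}·(+1)^1·(-1)^0 = +1.
v=3: a=3^1·(≡2), b=3^13·(≡2) mod 3; (2|3)=-1, (2|3)=-1; (−1)^{1·13·1}·(-1)^13·(-1)^1 = -1.
v=5: a=5^2·(≡2), b=5^1·(≡1) mod 5; (2|5)=-1, (1|5)=+1; (−1)^{2·1·2}·(-1)^1·(+1)^2 = -1.
|Ram(-3, -570)| = 4, even; anisotropic at {2, 3, 5, ∞}.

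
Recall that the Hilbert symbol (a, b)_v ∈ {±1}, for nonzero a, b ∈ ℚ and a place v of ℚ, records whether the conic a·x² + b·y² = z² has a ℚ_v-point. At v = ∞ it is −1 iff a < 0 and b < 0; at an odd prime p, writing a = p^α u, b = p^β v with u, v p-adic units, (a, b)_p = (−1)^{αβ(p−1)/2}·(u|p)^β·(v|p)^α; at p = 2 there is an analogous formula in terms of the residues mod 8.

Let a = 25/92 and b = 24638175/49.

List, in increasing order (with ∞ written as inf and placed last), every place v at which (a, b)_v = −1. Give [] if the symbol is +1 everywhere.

Mod squares: a ≡ 23, b ≡ 23. Check v ∈ {∞, 2, 3, 5, 7, 23}.
v=5: a=5^2·(≡3), b=5^2·(≡3) mod 5; (3|5)=-1, (3|5)=-1; (−1)^{2·2·2}·(-1)^2·(-1)^2 = +1.
v=23: a=23^-1·(≡12), b=23^3·(≡8) mod 23; (12|23)=+1, (8|23)=+1; (−1)^{-1·3·11}·(+1)^3·(+1)^-1 = -1.
v=∞: 23 > 0 and 23 > 0  ⇒  (a,b)_∞ = +1.
v=7: a=7^0·(≡4), b=7^-2·(≡2) mod 7; (4|7)=+1, (2|7)=+1; (−1)^{0·-2·3}·(+1)^-2·(+1)^0 = +1.
v=3: a=3^0·(≡2), b=3^4·(≡2) mod 3; (2|3)=-1, (2|3)=-1; (−1)^{0·4·1}·(-1)^4·(-1)^0 = +1.
v=2: v_2(a)=-2, v_2(b)=0; units ≡ 7, 7 (mod 8); ε·ε+αω+βω = 1·1+-2·0+0·0 ≡ 1  ⇒  (a,b)_2 = -1.
Ram(23, 23) = {2, 23}; no ℚ_2-point on the conic.

[2, 23]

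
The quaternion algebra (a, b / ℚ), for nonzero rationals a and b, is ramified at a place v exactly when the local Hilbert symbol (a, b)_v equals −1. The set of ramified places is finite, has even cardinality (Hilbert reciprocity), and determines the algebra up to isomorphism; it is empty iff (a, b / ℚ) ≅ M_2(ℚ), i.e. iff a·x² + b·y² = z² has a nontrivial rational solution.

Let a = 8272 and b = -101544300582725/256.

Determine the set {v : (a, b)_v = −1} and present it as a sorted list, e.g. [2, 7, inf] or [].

Mod squares: a ≡ 517, b ≡ -15196181. Check v ∈ {∞, 2, 5, 7, 11, 13, 17, 19, 47}.
v=11: a=11^1·(≡4), b=11^3·(≡6) mod 11; (4|11)=+1, (6|11)=-1; (−1)^{1·3·5}·(+1)^3·(-1)^1 = +1.
v=17: a=17^0·(≡10), b=17^1·(≡1) mod 17; (10|17)=-1, (1|17)=+1; (−1)^{0·1·8}·(-1)^1·(+1)^0 = -1.
v=2: v_2(a)=4, v_2(b)=-8; units ≡ 5, 3 (mod 8); ε·ε+αω+βω = 0·1+4·1+-8·1 ≡ 0  ⇒  (a,b)_2 = +1.
v=5: a=5^0·(≡2), b=5^2·(≡1) mod 5; (2|5)=-1, (1|5)=+1; (−1)^{0·2·2}·(-1)^2·(+1)^0 = +1.
v=∞: 517 > 0 and -15196181 < 0  ⇒  (a,b)_∞ = +1.
v=19: a=19^0·(≡7), b=19^1·(≡7) mod 19; (7|19)=+1, (7|19)=+1; (−1)^{0·1·9}·(+1)^1·(+1)^0 = +1.
v=13: a=13^0·(≡4), b=13^1·(≡3) mod 13; (4|13)=+1, (3|13)=+1; (−1)^{0·1·6}·(+1)^1·(+1)^0 = +1.
v=7: a=7^0·(≡5), b=7^1·(≡6) mod 7; (5|7)=-1, (6|7)=-1; (−1)^{0·1·3}·(-1)^1·(-1)^0 = -1.
v=47: a=47^1·(≡35), b=47^3·(≡21) mod 47; (35|47)=-1, (21|47)=+1; (−1)^{1·3·23}·(-1)^3·(+1)^1 = +1.
|Ram(517, -15196181)| = 2, even; anisotropic at {7, 17}.

[7, 17]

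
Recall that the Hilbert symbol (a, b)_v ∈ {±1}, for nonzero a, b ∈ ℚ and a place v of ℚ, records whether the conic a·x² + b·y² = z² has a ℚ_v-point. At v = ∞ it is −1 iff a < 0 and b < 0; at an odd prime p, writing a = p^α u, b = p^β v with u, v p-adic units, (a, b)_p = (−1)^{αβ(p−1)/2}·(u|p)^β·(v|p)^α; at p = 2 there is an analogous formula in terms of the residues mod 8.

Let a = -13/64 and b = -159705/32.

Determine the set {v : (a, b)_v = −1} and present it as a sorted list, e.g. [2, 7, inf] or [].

[3, 5, 13, inf]

(a, b) ≡ (-13, -210) mod (ℚ^×)²; places V = {2, 3, 5, 7, 13, ∞}.
(a,b)_5: α=0, u≡3; β=1, v≡2 (mod 5); (3|5)=-1, (2|5)=-1; sign (−1)^0·-1^1·-1^0 = -1.
(a,b)_∞: sgn(-13)=−, sgn(-210)=−, so -1.
(a,b)_2: α=-6, β=-5; u≡3, v≡7 (mod 8); ε(u)ε(v)=1·1, αω(v)=-6·0, βω(u)=-5·1; sum ≡ 0  ⇒  +1.
(a,b)_3: α=0, u≡2; β=3, v≡2 (mod 3); (2|3)=-1, (2|3)=-1; sign (−1)^0·-1^3·-1^0 = -1.
(a,b)_13: α=1, u≡1; β=2, v≡5 (mod 13); (1|13)=+1, (5|13)=-1; sign (−1)^0·+1^2·-1^1 = -1.
(a,b)_7: α=0, u≡1; β=1, v≡3 (mod 7); (1|7)=+1, (3|7)=-1; sign (−1)^0·+1^1·-1^0 = +1.
Ram(-13, -210) = {3, 5, 13, ∞}; no ℚ_3-point on the conic.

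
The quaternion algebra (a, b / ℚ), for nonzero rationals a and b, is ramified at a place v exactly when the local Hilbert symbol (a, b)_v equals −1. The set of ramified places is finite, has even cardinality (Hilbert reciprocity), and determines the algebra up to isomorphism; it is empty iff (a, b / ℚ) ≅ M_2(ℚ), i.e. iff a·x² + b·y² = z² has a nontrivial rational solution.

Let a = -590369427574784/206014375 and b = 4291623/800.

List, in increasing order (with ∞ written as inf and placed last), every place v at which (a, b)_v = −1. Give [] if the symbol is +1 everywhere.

Mod squares: a ≡ -203, b ≡ 14. Check v ∈ {∞, 2, 3, 5, 7, 11, 13, 17, 29, 31}.
v=17: a=17^2·(≡15), b=17^0·(≡7) mod 17; (15|17)=+1, (7|17)=-1; (−1)^{2·0·8}·(+1)^0·(-1)^2 = +1.
v=29: a=29^3·(≡1), b=29^2·(≡17) mod 29; (1|29)=+1, (17|29)=-1; (−1)^{3·2·14}·(+1)^2·(-1)^3 = -1.
v=3: a=3^0·(≡1), b=3^6·(≡2) mod 3; (1|3)=+1, (2|3)=-1; (−1)^{0·6·1}·(+1)^6·(-1)^0 = +1.
v=11: a=11^2·(≡6), b=11^0·(≡9) mod 11; (6|11)=-1, (9|11)=+1; (−1)^{2·0·5}·(-1)^0·(+1)^2 = +1.
v=∞: -203 < 0 and 14 > 0  ⇒  (a,b)_∞ = +1.
v=5: a=5^-4·(≡2), b=5^-2·(≡4) mod 5; (2|5)=-1, (4|5)=+1; (−1)^{-4·-2·2}·(-1)^-2·(+1)^-4 = +1.
v=2: v_2(a)=12, v_2(b)=-5; units ≡ 5, 7 (mod 8); ε·ε+αω+βω = 0·1+12·0+-5·1 ≡ 1  ⇒  (a,b)_2 = -1.
v=13: a=13^2·(≡5), b=13^0·(≡9) mod 13; (5|13)=-1, (9|13)=+1; (−1)^{2·0·6}·(-1)^0·(+1)^2 = +1.
v=31: a=31^-2·(≡20), b=31^0·(≡8) mod 31; (20|31)=+1, (8|31)=+1; (−1)^{-2·0·15}·(+1)^0·(+1)^-2 = +1.
v=7: a=7^-3·(≡6), b=7^1·(≡4) mod 7; (6|7)=-1, (4|7)=+1; (−1)^{-3·1·3}·(-1)^1·(+1)^-3 = +1.
Ram(-203, 14) = {2, 29}; no ℚ_2-point on the conic.

[2, 29]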